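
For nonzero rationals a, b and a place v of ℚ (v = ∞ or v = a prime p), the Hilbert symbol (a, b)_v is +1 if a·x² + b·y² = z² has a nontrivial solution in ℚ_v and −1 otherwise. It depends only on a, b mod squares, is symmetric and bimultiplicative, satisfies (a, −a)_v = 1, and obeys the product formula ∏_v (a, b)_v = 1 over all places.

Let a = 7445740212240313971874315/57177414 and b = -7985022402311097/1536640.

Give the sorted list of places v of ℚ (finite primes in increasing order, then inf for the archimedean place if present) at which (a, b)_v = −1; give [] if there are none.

[2, 5, 11, 13]

(a, b) ≡ (4290, -330) mod (ℚ^×)²; places V = {2, 3, 5, 7, 11, 13, 17, 19, 29, 31, ∞}.
(a,b)_2: α=-1, β=-7; u≡1, v≡3 (mod 8); ε(u)ε(v)=0·1, αω(v)=-1·1, βω(u)=-7·0; sum ≡ 1  ⇒  -1.
(a,b)_31: α=4, u≡22; β=2, v≡17 (mod 31); (22|31)=-1, (17|31)=-1; sign (−1)^0·-1^2·-1^4 = +1.
(a,b)_5: α=1, u≡2; β=-1, v≡1 (mod 5); (2|5)=-1, (1|5)=+1; sign (−1)^0·-1^-1·+1^1 = -1.
(a,b)_29: α=0, u≡18; β=2, v≡27 (mod 29); (18|29)=-1, (27|29)=-1; sign (−1)^0·-1^2·-1^0 = +1.
(a,b)_7: α=-6, u≡3; β=-4, v≡6 (mod 7); (3|7)=-1, (6|7)=-1; sign (−1)^0·-1^-4·-1^-6 = +1.
(a,b)_13: α=3, u≡11; β=2, v≡2 (mod 13); (11|13)=-1, (2|13)=-1; sign (−1)^0·-1^2·-1^3 = -1.
(a,b)_17: α=2, u≡14; β=0, v≡7 (mod 17); (14|17)=-1, (7|17)=-1; sign (−1)^0·-1^0·-1^2 = +1.
(a,b)_19: α=4, u≡8; β=0, v≡14 (mod 19); (8|19)=-1, (14|19)=-1; sign (−1)^0·-1^0·-1^4 = +1.
(a,b)_3: α=-5, u≡2; β=1, v≡1 (mod 3); (2|3)=-1, (1|3)=+1; sign (−1)^1·-1^1·+1^-5 = +1.
(a,b)_11: α=7, u≡3; β=7, v≡4 (mod 11); (3|11)=+1, (4|11)=+1; sign (−1)^1·+1^7·+1^7 = -1.
(a,b)_∞: sgn(4290)=+, sgn(-330)=−, so +1.
(4290, -330 / ℚ) ramifies at {2, 5, 11, 13}: a division algebra.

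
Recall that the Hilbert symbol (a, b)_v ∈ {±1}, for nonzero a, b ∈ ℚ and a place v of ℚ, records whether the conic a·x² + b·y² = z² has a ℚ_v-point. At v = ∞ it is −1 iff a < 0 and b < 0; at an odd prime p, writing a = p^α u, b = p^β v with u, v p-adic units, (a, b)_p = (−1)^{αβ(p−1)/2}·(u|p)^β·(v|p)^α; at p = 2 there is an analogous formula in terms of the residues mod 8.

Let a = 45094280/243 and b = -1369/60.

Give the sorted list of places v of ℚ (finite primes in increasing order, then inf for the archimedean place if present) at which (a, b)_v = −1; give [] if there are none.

[7, 11]

(a, b) ≡ (2310, -15) mod (ℚ^×)²; places V = {2, 3, 5, 7, 11, 37, ∞}.
(a,b)_3: α=-5, u≡2; β=-1, v≡1 (mod 3); (2|3)=-1, (1|3)=+1; sign (−1)^1·-1^-1·+1^-5 = +1.
(a,b)_5: α=1, u≡2; β=-1, v≡3 (mod 5); (2|5)=-1, (3|5)=-1; sign (−1)^0·-1^-1·-1^1 = +1.
(a,b)_11: α=5, u≡5; β=0, v≡10 (mod 11); (5|11)=+1, (10|11)=-1; sign (−1)^0·+1^0·-1^5 = -1.
(a,b)_7: α=1, u≡2; β=0, v≡6 (mod 7); (2|7)=+1, (6|7)=-1; sign (−1)^0·+1^0·-1^1 = -1.
(a,b)_2: α=3, β=-2; u≡3, v≡1 (mod 8); ε(u)ε(v)=1·0, αω(v)=3·0, βω(u)=-2·1; sum ≡ 0  ⇒  +1.
(a,b)_37: α=0, u≡27; β=2, v≡8 (mod 37); (27|37)=+1, (8|37)=-1; sign (−1)^0·+1^2·-1^0 = +1.
(a,b)_∞: sgn(2310)=+, sgn(-15)=−, so +1.
(2310, -15 / ℚ) ramifies at {7, 11}: a division algebra.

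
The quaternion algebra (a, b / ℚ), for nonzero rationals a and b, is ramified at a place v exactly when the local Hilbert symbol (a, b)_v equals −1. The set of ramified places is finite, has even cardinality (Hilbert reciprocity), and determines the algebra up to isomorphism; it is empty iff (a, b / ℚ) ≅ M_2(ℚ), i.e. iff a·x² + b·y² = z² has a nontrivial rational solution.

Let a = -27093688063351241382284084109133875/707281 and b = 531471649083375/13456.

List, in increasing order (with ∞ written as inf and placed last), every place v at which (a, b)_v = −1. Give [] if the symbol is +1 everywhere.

(a, b) ≡ (-3056755, 3585573615) mod (ℚ^×)²; places V = {2, 3, 5, 7, 11, 13, 17, 23, 29, 31, 37, 41, ∞}.
(a,b)_37: α=3, u≡17; β=1, v≡2 (mod 37); (17|37)=-1, (2|37)=-1; sign (−1)^0·-1^1·-1^3 = +1.
(a,b)_23: α=2, u≡21; β=1, v≡10 (mod 23); (21|23)=-1, (10|23)=-1; sign (−1)^0·-1^1·-1^2 = -1.
(a,b)_2: α=0, β=-4; u≡5, v≡7 (mod 8); ε(u)ε(v)=0·1, αω(v)=0·0, βω(u)=-4·1; sum ≡ 0  ⇒  +1.
(a,b)_29: α=-4, u≡17; β=-2, v≡27 (mod 29); (17|29)=-1, (27|29)=-1; sign (−1)^0·-1^-2·-1^-4 = +1.
(a,b)_31: α=5, u≡22; β=1, v≡24 (mod 31); (22|31)=-1, (24|31)=-1; sign (−1)^1·-1^1·-1^5 = -1.
(a,b)_7: α=2, u≡5; β=2, v≡4 (mod 7); (5|7)=-1, (4|7)=+1; sign (−1)^0·-1^2·+1^2 = +1.
(a,b)_13: α=3, u≡1; β=1, v≡1 (mod 13); (1|13)=+1, (1|13)=+1; sign (−1)^0·+1^1·+1^3 = +1.
(a,b)_11: α=4, u≡10; β=2, v≡7 (mod 11); (10|11)=-1, (7|11)=-1; sign (−1)^0·-1^2·-1^4 = +1.
(a,b)_3: α=2, u≡2; β=1, v≡1 (mod 3); (2|3)=-1, (1|3)=+1; sign (−1)^0·-1^1·+1^2 = -1.
(a,b)_41: α=3, u≡27; β=1, v≡29 (mod 41); (27|41)=-1, (29|41)=-1; sign (−1)^0·-1^1·-1^3 = +1.
(a,b)_5: α=3, u≡4; β=3, v≡2 (mod 5); (4|5)=+1, (2|5)=-1; sign (−1)^0·+1^3·-1^3 = -1.
(a,b)_∞: sgn(-3056755)=−, sgn(3585573615)=+, so +1.
(a,b)_17: α=2, u≡9; β=1, v≡8 (mod 17); (9|17)=+1, (8|17)=+1; sign (−1)^0·+1^1·+1^2 = +1.
(-3056755, 3585573615 / ℚ) ramifies at {3, 5, 23, 31}: a division algebra.

[3, 5, 23, 31]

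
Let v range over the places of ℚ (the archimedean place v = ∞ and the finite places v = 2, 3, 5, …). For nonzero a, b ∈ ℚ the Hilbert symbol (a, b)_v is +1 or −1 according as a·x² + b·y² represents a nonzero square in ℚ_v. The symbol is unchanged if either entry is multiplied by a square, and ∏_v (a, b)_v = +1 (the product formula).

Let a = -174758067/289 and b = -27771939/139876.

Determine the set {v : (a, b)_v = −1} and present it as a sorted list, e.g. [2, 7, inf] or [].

(a, b) ≡ (-239723, -19) mod (ℚ^×)²; places V = {2, 3, 11, 13, 17, 19, 31, 37, ∞}.
(a,b)_37: α=1, u≡36; β=0, v≡14 (mod 37); (36|37)=+1, (14|37)=-1; sign (−1)^0·+1^0·-1^1 = -1.
(a,b)_∞: sgn(-239723)=−, sgn(-19)=−, so -1.
(a,b)_17: α=-2, u≡12; β=-2, v≡16 (mod 17); (12|17)=-1, (16|17)=+1; sign (−1)^0·-1^-2·+1^-2 = +1.
(a,b)_19: α=1, u≡3; β=1, v≡15 (mod 19); (3|19)=-1, (15|19)=-1; sign (−1)^1·-1^1·-1^1 = -1.
(a,b)_3: α=6, u≡1; β=2, v≡2 (mod 3); (1|3)=+1, (2|3)=-1; sign (−1)^0·+1^2·-1^6 = +1.
(a,b)_11: α=1, u≡9; β=-2, v≡3 (mod 11); (9|11)=+1, (3|11)=+1; sign (−1)^0·+1^-2·+1^1 = +1.
(a,b)_2: α=0, β=-2; u≡5, v≡5 (mod 8); ε(u)ε(v)=0·0, αω(v)=0·1, βω(u)=-2·1; sum ≡ 0  ⇒  +1.
(a,b)_13: α=0, u≡12; β=2, v≡6 (mod 13); (12|13)=+1, (6|13)=-1; sign (−1)^0·+1^2·-1^0 = +1.
(a,b)_31: α=1, u≡21; β=2, v≡6 (mod 31); (21|31)=-1, (6|31)=-1; sign (−1)^0·-1^2·-1^1 = -1.
Ram(-239723, -19) = {19, 31, 37, ∞}; no ℚ_19-point on the conic.

[19, 31, 37, inf]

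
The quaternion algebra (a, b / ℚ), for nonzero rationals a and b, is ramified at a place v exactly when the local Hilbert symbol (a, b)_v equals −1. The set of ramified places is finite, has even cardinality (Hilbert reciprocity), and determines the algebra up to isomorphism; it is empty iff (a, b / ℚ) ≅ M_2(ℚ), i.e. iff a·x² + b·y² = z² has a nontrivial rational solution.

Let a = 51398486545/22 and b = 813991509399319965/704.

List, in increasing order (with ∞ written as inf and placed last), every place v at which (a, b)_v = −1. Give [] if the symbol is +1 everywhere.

(a, b) ≡ (23076871510, 59015) mod (ℚ^×)²; places V = {2, 3, 5, 7, 11, 17, 29, 31, 37, 53, ∞}.
(a,b)_5: α=1, u≡2; β=1, v≡2 (mod 5); (2|5)=-1, (2|5)=-1; sign (−1)^0·-1^1·-1^1 = +1.
(a,b)_11: α=-1, u≡5; β=-1, v≡6 (mod 11); (5|11)=+1, (6|11)=-1; sign (−1)^1·+1^-1·-1^-1 = +1.
(a,b)_53: α=1, u≡41; β=2, v≡35 (mod 53); (41|53)=-1, (35|53)=-1; sign (−1)^0·-1^2·-1^1 = -1.
(a,b)_7: α=3, u≡3; β=4, v≡3 (mod 7); (3|7)=-1, (3|7)=-1; sign (−1)^0·-1^4·-1^3 = -1.
(a,b)_37: α=1, u≡29; β=1, v≡12 (mod 37); (29|37)=-1, (12|37)=+1; sign (−1)^0·-1^1·+1^1 = -1.
(a,b)_31: α=1, u≡6; β=2, v≡15 (mod 31); (6|31)=-1, (15|31)=-1; sign (−1)^0·-1^2·-1^1 = -1.
(a,b)_17: α=1, u≡15; β=2, v≡15 (mod 17); (15|17)=+1, (15|17)=+1; sign (−1)^0·+1^2·+1^1 = +1.
(a,b)_29: α=1, u≡19; β=1, v≡9 (mod 29); (19|29)=-1, (9|29)=+1; sign (−1)^0·-1^1·+1^1 = -1.
(a,b)_2: α=-1, β=-6; u≡3, v≡7 (mod 8); ε(u)ε(v)=1·1, αω(v)=-1·0, βω(u)=-6·1; sum ≡ 1  ⇒  -1.
(a,b)_∞: sgn(23076871510)=+, sgn(59015)=+, so +1.
(a,b)_3: α=0, u≡1; β=4, v≡2 (mod 3); (1|3)=+1, (2|3)=-1; sign (−1)^0·+1^4·-1^0 = +1.
Ram(23076871510, 59015) = {2, 7, 29, 31, 37, 53}; no ℚ_2-point on the conic.

[2, 7, 29, 31, 37, 53]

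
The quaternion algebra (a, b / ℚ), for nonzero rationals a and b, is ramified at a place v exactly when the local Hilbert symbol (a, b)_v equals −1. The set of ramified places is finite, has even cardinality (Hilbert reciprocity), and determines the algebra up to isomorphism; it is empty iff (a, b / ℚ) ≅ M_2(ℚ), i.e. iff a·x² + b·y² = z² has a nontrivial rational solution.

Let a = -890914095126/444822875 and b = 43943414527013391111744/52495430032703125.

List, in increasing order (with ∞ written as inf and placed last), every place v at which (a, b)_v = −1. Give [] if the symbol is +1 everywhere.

[2, 5, 7, 11]

Mod squares: a ≡ -13090, b ≡ 13. Check v ∈ {∞, 2, 3, 5, 7, 11, 13, 17, 23, 29, 31}.
v=2: v_2(a)=1, v_2(b)=6; units ≡ 7, 5 (mod 8); ε·ε+αω+βω = 1·0+1·1+6·0 ≡ 1  ⇒  (a,b)_2 = -1.
v=31: a=31^-2·(≡29), b=31^-4·(≡6) mod 31; (29|31)=-1, (6|31)=-1; (−1)^{-2·-4·15}·(-1)^-4·(-1)^-2 = +1.
v=∞: -13090 < 0 and 13 > 0  ⇒  (a,b)_∞ = +1.
v=23: a=23^-2·(≡15), b=23^-4·(≡16) mod 23; (15|23)=-1, (16|23)=+1; (−1)^{-2·-4·11}·(-1)^-4·(+1)^-2 = +1.
v=7: a=7^-1·(≡6), b=7^0·(≡6) mod 7; (6|7)=-1, (6|7)=-1; (−1)^{-1·0·3}·(-1)^0·(-1)^-1 = -1.
v=17: a=17^3·(≡6), b=17^4·(≡16) mod 17; (6|17)=-1, (16|17)=+1; (−1)^{3·4·8}·(-1)^4·(+1)^3 = +1.
v=11: a=11^3·(≡3), b=11^6·(≡10) mod 11; (3|11)=+1, (10|11)=-1; (−1)^{3·6·5}·(+1)^6·(-1)^3 = -1.
v=3: a=3^4·(≡2), b=3^8·(≡1) mod 3; (2|3)=-1, (1|3)=+1; (−1)^{4·8·1}·(-1)^8·(+1)^4 = +1.
v=5: a=5^-3·(≡3), b=5^-6·(≡3) mod 5; (3|5)=-1, (3|5)=-1; (−1)^{-3·-6·2}·(-1)^-6·(-1)^-3 = -1.
v=29: a=29^2·(≡11), b=29^4·(≡13) mod 29; (11|29)=-1, (13|29)=+1; (−1)^{2·4·14}·(-1)^4·(+1)^2 = +1.
v=13: a=13^0·(≡12), b=13^-1·(≡10) mod 13; (12|13)=+1, (10|13)=+1; (−1)^{0·-1·6}·(+1)^-1·(+1)^0 = +1.
|Ram(-13090, 13)| = 4, even; anisotropic at {2, 5, 7, 11}.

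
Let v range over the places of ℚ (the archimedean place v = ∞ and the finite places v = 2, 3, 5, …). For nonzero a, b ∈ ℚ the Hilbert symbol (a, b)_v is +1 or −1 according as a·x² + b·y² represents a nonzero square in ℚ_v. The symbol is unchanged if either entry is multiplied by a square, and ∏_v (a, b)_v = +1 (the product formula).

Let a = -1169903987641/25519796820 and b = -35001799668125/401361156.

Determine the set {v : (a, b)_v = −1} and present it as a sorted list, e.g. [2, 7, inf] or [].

[2, 31, 37, inf]

Mod squares: a ≡ -5, b ≡ -26381. Check v ∈ {∞, 2, 3, 5, 7, 23, 31, 37, 41, 47, 53}.
v=3: a=3^-12·(≡1), b=3^-6·(≡1) mod 3; (1|3)=+1, (1|3)=+1; (−1)^{-12·-6·1}·(+1)^-6·(+1)^-12 = +1.
v=7: a=7^-4·(≡4), b=7^-2·(≡4) mod 7; (4|7)=+1, (4|7)=+1; (−1)^{-4·-2·3}·(+1)^-2·(+1)^-4 = +1.
v=23: a=23^2·(≡13), b=23^1·(≡9) mod 23; (13|23)=+1, (9|23)=+1; (−1)^{2·1·11}·(+1)^1·(+1)^2 = +1.
v=37: a=37^2·(≡2), b=37^1·(≡27) mod 37; (2|37)=-1, (27|37)=+1; (−1)^{2·1·18}·(-1)^1·(+1)^2 = -1.
v=41: a=41^2·(≡36), b=41^0·(≡31) mod 41; (36|41)=+1, (31|41)=+1; (−1)^{2·0·20}·(+1)^0·(+1)^2 = +1.
v=∞: -5 < 0 and -26381 < 0  ⇒  (a,b)_∞ = -1.
v=2: v_2(a)=-2, v_2(b)=-2; units ≡ 3, 3 (mod 8); ε·ε+αω+βω = 1·1+-2·1+-2·1 ≡ 1  ⇒  (a,b)_2 = -1.
v=47: a=47^0·(≡42), b=47^2·(≡38) mod 47; (42|47)=+1, (38|47)=-1; (−1)^{0·2·23}·(+1)^2·(-1)^0 = +1.
v=5: a=5^-1·(≡1), b=5^4·(≡1) mod 5; (1|5)=+1, (1|5)=+1; (−1)^{-1·4·2}·(+1)^4·(+1)^-1 = +1.
v=31: a=31^2·(≡30), b=31^3·(≡30) mod 31; (30|31)=-1, (30|31)=-1; (−1)^{2·3·15}·(-1)^3·(-1)^2 = -1.
v=53: a=53^0·(≡34), b=53^-2·(≡52) mod 53; (34|53)=-1, (52|53)=+1; (−1)^{0·-2·26}·(-1)^-2·(+1)^0 = +1.
|Ram(-5, -26381)| = 4, even; anisotropic at {2, 31, 37, ∞}.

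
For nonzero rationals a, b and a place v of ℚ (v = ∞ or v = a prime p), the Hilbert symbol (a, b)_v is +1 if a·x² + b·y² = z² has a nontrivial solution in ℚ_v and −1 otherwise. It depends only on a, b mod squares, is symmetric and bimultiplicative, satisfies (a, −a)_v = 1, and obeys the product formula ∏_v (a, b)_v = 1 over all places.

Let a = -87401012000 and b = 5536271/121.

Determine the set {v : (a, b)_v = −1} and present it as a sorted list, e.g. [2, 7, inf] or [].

Mod squares: a ≡ -218502530, b ≡ 32759. Check v ∈ {∞, 2, 5, 11, 13, 17, 23, 29, 41, 47}.
v=41: a=41^1·(≡24), b=41^1·(≡32) mod 41; (24|41)=-1, (32|41)=+1; (−1)^{1·1·20}·(-1)^1·(+1)^1 = -1.
v=17: a=17^1·(≡16), b=17^1·(≡14) mod 17; (16|17)=+1, (14|17)=-1; (−1)^{1·1·8}·(+1)^1·(-1)^1 = -1.
v=13: a=13^0·(≡10), b=13^2·(≡3) mod 13; (10|13)=+1, (3|13)=+1; (−1)^{0·2·6}·(+1)^2·(+1)^0 = +1.
v=47: a=47^1·(≡31), b=47^1·(≡30) mod 47; (31|47)=-1, (30|47)=-1; (−1)^{1·1·23}·(-1)^1·(-1)^1 = -1.
v=5: a=5^3·(≡4), b=5^0·(≡1) mod 5; (4|5)=+1, (1|5)=+1; (−1)^{3·0·2}·(+1)^0·(+1)^3 = +1.
v=29: a=29^1·(≡16), b=29^0·(≡11) mod 29; (16|29)=+1, (11|29)=-1; (−1)^{1·0·14}·(+1)^0·(-1)^1 = -1.
v=∞: -218502530 < 0 and 32759 > 0  ⇒  (a,b)_∞ = +1.
v=11: a=11^0·(≡6), b=11^-2·(≡4) mod 11; (6|11)=-1, (4|11)=+1; (−1)^{0·-2·5}·(-1)^-2·(+1)^0 = +1.
v=2: v_2(a)=5, v_2(b)=0; units ≡ 7, 7 (mod 8); ε·ε+αω+βω = 1·1+5·0+0·0 ≡ 1  ⇒  (a,b)_2 = -1.
v=23: a=23^1·(≡15), b=23^0·(≡17) mod 23; (15|23)=-1, (17|23)=-1; (−1)^{1·0·11}·(-1)^0·(-1)^1 = -1.
|Ram(-218502530, 32759)| = 6, even; anisotropic at {2, 17, 23, 29, 41, 47}.

[2, 17, 23, 29, 41, 47]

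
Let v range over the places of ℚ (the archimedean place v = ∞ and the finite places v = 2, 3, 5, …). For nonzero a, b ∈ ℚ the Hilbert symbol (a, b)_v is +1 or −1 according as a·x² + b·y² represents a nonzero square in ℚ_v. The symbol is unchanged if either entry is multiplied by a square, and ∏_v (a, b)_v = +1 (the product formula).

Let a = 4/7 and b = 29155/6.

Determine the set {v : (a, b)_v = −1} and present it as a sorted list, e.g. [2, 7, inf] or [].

[5, 17]

(a, b) ≡ (7, 3570) mod (ℚ^×)²; places V = {2, 3, 5, 7, 17, ∞}.
(a,b)_5: α=0, u≡2; β=1, v≡1 (mod 5); (2|5)=-1, (1|5)=+1; sign (−1)^0·-1^1·+1^0 = -1.
(a,b)_2: α=2, β=-1; u≡7, v≡1 (mod 8); ε(u)ε(v)=1·0, αω(v)=2·0, βω(u)=-1·0; sum ≡ 0  ⇒  +1.
(a,b)_3: α=0, u≡1; β=-1, v≡2 (mod 3); (1|3)=+1, (2|3)=-1; sign (−1)^0·+1^-1·-1^0 = +1.
(a,b)_17: α=0, u≡3; β=1, v≡11 (mod 17); (3|17)=-1, (11|17)=-1; sign (−1)^0·-1^1·-1^0 = -1.
(a,b)_∞: sgn(7)=+, sgn(3570)=+, so +1.
(a,b)_7: α=-1, u≡4; β=3, v≡6 (mod 7); (4|7)=+1, (6|7)=-1; sign (−1)^1·+1^3·-1^-1 = +1.
Ram(7, 3570) = {5, 17}; no ℚ_5-point on the conic.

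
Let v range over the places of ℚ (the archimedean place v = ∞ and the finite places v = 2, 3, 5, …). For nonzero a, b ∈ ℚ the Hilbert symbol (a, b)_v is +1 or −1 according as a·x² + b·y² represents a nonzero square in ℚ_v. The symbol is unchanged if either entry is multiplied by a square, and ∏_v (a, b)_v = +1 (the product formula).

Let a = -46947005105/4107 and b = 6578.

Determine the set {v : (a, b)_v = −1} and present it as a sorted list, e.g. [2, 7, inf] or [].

(a, b) ≡ (-58659315, 6578) mod (ℚ^×)²; places V = {2, 3, 5, 7, 11, 13, 23, 29, 37, 41, ∞}.
(a,b)_11: α=1, u≡9; β=1, v≡4 (mod 11); (9|11)=+1, (4|11)=+1; sign (−1)^1·+1^1·+1^1 = -1.
(a,b)_29: α=1, u≡8; β=0, v≡24 (mod 29); (8|29)=-1, (24|29)=+1; sign (−1)^0·-1^0·+1^1 = +1.
(a,b)_5: α=1, u≡2; β=0, v≡3 (mod 5); (2|5)=-1, (3|5)=-1; sign (−1)^0·-1^0·-1^1 = -1.
(a,b)_7: α=4, u≡6; β=0, v≡5 (mod 7); (6|7)=-1, (5|7)=-1; sign (−1)^0·-1^0·-1^4 = +1.
(a,b)_37: α=-2, u≡27; β=0, v≡29 (mod 37); (27|37)=+1, (29|37)=-1; sign (−1)^0·+1^0·-1^-2 = +1.
(a,b)_13: α=1, u≡8; β=1, v≡12 (mod 13); (8|13)=-1, (12|13)=+1; sign (−1)^0·-1^1·+1^1 = -1.
(a,b)_3: α=-1, u≡1; β=0, v≡2 (mod 3); (1|3)=+1, (2|3)=-1; sign (−1)^0·+1^0·-1^-1 = -1.
(a,b)_∞: sgn(-58659315)=−, sgn(6578)=+, so +1.
(a,b)_23: α=1, u≡15; β=1, v≡10 (mod 23); (15|23)=-1, (10|23)=-1; sign (−1)^1·-1^1·-1^1 = -1.
(a,b)_41: α=1, u≡23; β=0, v≡18 (mod 41); (23|41)=+1, (18|41)=+1; sign (−1)^0·+1^0·+1^1 = +1.
(a,b)_2: α=0, β=1; u≡5, v≡1 (mod 8); ε(u)ε(v)=0·0, αω(v)=0·0, βω(u)=1·1; sum ≡ 1  ⇒  -1.
|Ram(-58659315, 6578)| = 6, even; anisotropic at {2, 3, 5, 11, 13, 23}.

[2, 3, 5, 11, 13, 23]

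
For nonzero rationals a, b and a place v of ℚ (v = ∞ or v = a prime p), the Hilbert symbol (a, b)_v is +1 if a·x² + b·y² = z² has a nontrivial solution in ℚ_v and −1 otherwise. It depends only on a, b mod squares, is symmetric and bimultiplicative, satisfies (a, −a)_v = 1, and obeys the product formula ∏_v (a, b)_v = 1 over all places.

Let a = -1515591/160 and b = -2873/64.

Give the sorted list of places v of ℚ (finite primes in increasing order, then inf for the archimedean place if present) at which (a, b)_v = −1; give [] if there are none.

(a, b) ≡ (-2310, -17) mod (ℚ^×)²; places V = {2, 3, 5, 7, 11, 13, 17, ∞}.
(a,b)_13: α=0, u≡10; β=2, v≡4 (mod 13); (10|13)=+1, (4|13)=+1; sign (−1)^0·+1^2·+1^0 = +1.
(a,b)_7: α=1, u≡3; β=0, v≡4 (mod 7); (3|7)=-1, (4|7)=+1; sign (−1)^0·-1^0·+1^1 = +1.
(a,b)_∞: sgn(-2310)=−, sgn(-17)=−, so -1.
(a,b)_11: α=1, u≡10; β=0, v≡1 (mod 11); (10|11)=-1, (1|11)=+1; sign (−1)^0·-1^0·+1^1 = +1.
(a,b)_17: α=0, u≡16; β=1, v≡4 (mod 17); (16|17)=+1, (4|17)=+1; sign (−1)^0·+1^1·+1^0 = +1.
(a,b)_2: α=-5, β=-6; u≡5, v≡7 (mod 8); ε(u)ε(v)=0·1, αω(v)=-5·0, βω(u)=-6·1; sum ≡ 0  ⇒  +1.
(a,b)_3: α=9, u≡1; β=0, v≡1 (mod 3); (1|3)=+1, (1|3)=+1; sign (−1)^0·+1^0·+1^9 = +1.
(a,b)_5: α=-1, u≡2; β=0, v≡3 (mod 5); (2|5)=-1, (3|5)=-1; sign (−1)^0·-1^0·-1^-1 = -1.
Ram(-2310, -17) = {5, ∞}; no ℚ_5-point on the conic.

[5, inf]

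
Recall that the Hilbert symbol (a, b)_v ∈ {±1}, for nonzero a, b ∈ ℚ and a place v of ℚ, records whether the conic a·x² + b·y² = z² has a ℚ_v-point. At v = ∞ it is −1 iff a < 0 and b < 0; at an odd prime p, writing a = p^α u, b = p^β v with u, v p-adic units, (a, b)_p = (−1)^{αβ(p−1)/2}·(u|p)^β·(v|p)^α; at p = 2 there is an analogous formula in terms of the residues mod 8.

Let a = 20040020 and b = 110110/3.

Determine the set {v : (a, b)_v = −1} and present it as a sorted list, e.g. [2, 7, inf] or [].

Mod squares: a ≡ 5, b ≡ 2730. Check v ∈ {∞, 2, 3, 5, 7, 11, 13}.
v=7: a=7^2·(≡5), b=7^1·(≡5) mod 7; (5|7)=-1, (5|7)=-1; (−1)^{2·1·3}·(-1)^1·(-1)^2 = -1.
v=3: a=3^0·(≡2), b=3^-1·(≡1) mod 3; (2|3)=-1, (1|3)=+1; (−1)^{0·-1·1}·(-1)^-1·(+1)^0 = -1.
v=11: a=11^2·(≡4), b=11^2·(≡10) mod 11; (4|11)=+1, (10|11)=-1; (−1)^{2·2·5}·(+1)^2·(-1)^2 = +1.
v=∞: 5 > 0 and 2730 > 0  ⇒  (a,b)_∞ = +1.
v=13: a=13^2·(≡7), b=13^1·(≡11) mod 13; (7|13)=-1, (11|13)=-1; (−1)^{2·1·6}·(-1)^1·(-1)^2 = -1.
v=2: v_2(a)=2, v_2(b)=1; units ≡ 5, 5 (mod 8); ε·ε+αω+βω = 0·0+2·1+1·1 ≡ 1  ⇒  (a,b)_2 = -1.
v=5: a=5^1·(≡4), b=5^1·(≡4) mod 5; (4|5)=+1, (4|5)=+1; (−1)^{1·1·2}·(+1)^1·(+1)^1 = +1.
(5, 2730 / ℚ) ramifies at {2, 3, 7, 13}: a division algebra.

[2, 3, 7, 13]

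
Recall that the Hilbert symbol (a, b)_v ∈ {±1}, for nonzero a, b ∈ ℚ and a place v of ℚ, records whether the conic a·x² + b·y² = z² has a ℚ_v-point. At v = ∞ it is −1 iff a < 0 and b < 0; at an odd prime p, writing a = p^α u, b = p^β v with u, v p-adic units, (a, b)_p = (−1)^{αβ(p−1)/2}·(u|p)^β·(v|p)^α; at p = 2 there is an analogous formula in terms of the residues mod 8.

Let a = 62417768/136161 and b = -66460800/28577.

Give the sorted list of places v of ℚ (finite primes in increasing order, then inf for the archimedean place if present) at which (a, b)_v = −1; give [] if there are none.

(a, b) ≡ (602, -706146) mod (ℚ^×)²; places V = {2, 3, 5, 7, 17, 23, 41, 43, ∞}.
(a,b)_43: α=1, u≡31; β=1, v≡10 (mod 43); (31|43)=+1, (10|43)=+1; sign (−1)^1·+1^1·+1^1 = -1.
(a,b)_5: α=0, u≡3; β=2, v≡4 (mod 5); (3|5)=-1, (4|5)=+1; sign (−1)^0·-1^2·+1^0 = +1.
(a,b)_∞: sgn(602)=+, sgn(-706146)=−, so +1.
(a,b)_23: α=2, u≡2; β=1, v≡13 (mod 23); (2|23)=+1, (13|23)=+1; sign (−1)^0·+1^1·+1^2 = +1.
(a,b)_2: α=3, β=7; u≡5, v≡7 (mod 8); ε(u)ε(v)=0·1, αω(v)=3·0, βω(u)=7·1; sum ≡ 1  ⇒  -1.
(a,b)_41: α=-2, u≡17; β=-2, v≡19 (mod 41); (17|41)=-1, (19|41)=-1; sign (−1)^0·-1^-2·-1^-2 = +1.
(a,b)_17: α=0, u≡3; β=-1, v≡7 (mod 17); (3|17)=-1, (7|17)=-1; sign (−1)^0·-1^-1·-1^0 = -1.
(a,b)_3: α=-4, u≡2; β=1, v≡1 (mod 3); (2|3)=-1, (1|3)=+1; sign (−1)^0·-1^1·+1^-4 = -1.
(a,b)_7: α=3, u≡1; β=1, v≡5 (mod 7); (1|7)=+1, (5|7)=-1; sign (−1)^1·+1^1·-1^3 = +1.
Ram(602, -706146) = {2, 3, 17, 43}; no ℚ_2-point on the conic.

[2, 3, 17, 43]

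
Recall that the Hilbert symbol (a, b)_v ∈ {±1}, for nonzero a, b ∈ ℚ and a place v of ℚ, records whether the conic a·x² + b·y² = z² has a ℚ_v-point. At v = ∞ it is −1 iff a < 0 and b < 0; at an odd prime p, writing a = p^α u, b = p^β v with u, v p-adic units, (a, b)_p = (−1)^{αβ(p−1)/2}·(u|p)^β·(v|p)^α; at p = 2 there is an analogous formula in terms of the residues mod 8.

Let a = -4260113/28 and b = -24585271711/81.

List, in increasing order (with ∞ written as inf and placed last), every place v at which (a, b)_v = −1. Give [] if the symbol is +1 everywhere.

Mod squares: a ≡ -31031, b ≡ -501740239. Check v ∈ {∞, 2, 3, 7, 11, 13, 19, 23, 31, 37}.
v=37: a=37^0·(≡9), b=37^1·(≡4) mod 37; (9|37)=+1, (4|37)=+1; (−1)^{0·1·18}·(+1)^1·(+1)^0 = +1.
v=∞: -31031 < 0 and -501740239 < 0  ⇒  (a,b)_∞ = -1.
v=23: a=23^0·(≡17), b=23^1·(≡10) mod 23; (17|23)=-1, (10|23)=-1; (−1)^{0·1·11}·(-1)^1·(-1)^0 = -1.
v=19: a=19^0·(≡18), b=19^1·(≡1) mod 19; (18|19)=-1, (1|19)=+1; (−1)^{0·1·9}·(-1)^1·(+1)^0 = -1.
v=13: a=13^1·(≡8), b=13^1·(≡2) mod 13; (8|13)=-1, (2|13)=-1; (−1)^{1·1·6}·(-1)^1·(-1)^1 = +1.
v=3: a=3^0·(≡1), b=3^-4·(≡2) mod 3; (1|3)=+1, (2|3)=-1; (−1)^{0·-4·1}·(+1)^-4·(-1)^0 = +1.
v=11: a=11^1·(≡10), b=11^1·(≡9) mod 11; (10|11)=-1, (9|11)=+1; (−1)^{1·1·5}·(-1)^1·(+1)^1 = +1.
v=7: a=7^-1·(≡6), b=7^3·(≡4) mod 7; (6|7)=-1, (4|7)=+1; (−1)^{-1·3·3}·(-1)^3·(+1)^-1 = +1.
v=31: a=31^3·(≡27), b=31^1·(≡26) mod 31; (27|31)=-1, (26|31)=-1; (−1)^{3·1·15}·(-1)^1·(-1)^3 = -1.
v=2: v_2(a)=-2, v_2(b)=0; units ≡ 1, 1 (mod 8); ε·ε+αω+βω = 0·0+-2·0+0·0 ≡ 0  ⇒  (a,b)_2 = +1.
Ram(-31031, -501740239) = {19, 23, 31, ∞}; no ℚ_19-point on the conic.

[19, 23, 31, inf]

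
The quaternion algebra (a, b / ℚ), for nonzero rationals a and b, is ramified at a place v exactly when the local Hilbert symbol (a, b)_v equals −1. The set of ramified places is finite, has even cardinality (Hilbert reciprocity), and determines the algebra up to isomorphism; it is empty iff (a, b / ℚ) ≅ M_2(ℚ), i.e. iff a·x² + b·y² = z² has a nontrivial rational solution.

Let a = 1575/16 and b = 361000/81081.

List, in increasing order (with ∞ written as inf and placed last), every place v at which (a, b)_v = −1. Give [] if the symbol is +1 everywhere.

Mod squares: a ≡ 7, b ≡ 10010. Check v ∈ {∞, 2, 3, 5, 7, 11, 13, 19}.
v=∞: 7 > 0 and 10010 > 0  ⇒  (a,b)_∞ = +1.
v=5: a=5^2·(≡3), b=5^3·(≡3) mod 5; (3|5)=-1, (3|5)=-1; (−1)^{2·3·2}·(-1)^3·(-1)^2 = -1.
v=19: a=19^0·(≡7), b=19^2·(≡11) mod 19; (7|19)=+1, (11|19)=+1; (−1)^{0·2·9}·(+1)^2·(+1)^0 = +1.
v=3: a=3^2·(≡1), b=3^-4·(≡2) mod 3; (1|3)=+1, (2|3)=-1; (−1)^{2·-4·1}·(+1)^-4·(-1)^2 = +1.
v=7: a=7^1·(≡4), b=7^-1·(≡2) mod 7; (4|7)=+1, (2|7)=+1; (−1)^{1·-1·3}·(+1)^-1·(+1)^1 = -1.
v=2: v_2(a)=-4, v_2(b)=3; units ≡ 7, 5 (mod 8); ε·ε+αω+βω = 1·0+-4·1+3·0 ≡ 0  ⇒  (a,b)_2 = +1.
v=13: a=13^0·(≡5), b=13^-1·(≡12) mod 13; (5|13)=-1, (12|13)=+1; (−1)^{0·-1·6}·(-1)^-1·(+1)^0 = -1.
v=11: a=11^0·(≡7), b=11^-1·(≡2) mod 11; (7|11)=-1, (2|11)=-1; (−1)^{0·-1·5}·(-1)^-1·(-1)^0 = -1.
|Ram(7, 10010)| = 4, even; anisotropic at {5, 7, 11, 13}.

[5, 7, 11, 13]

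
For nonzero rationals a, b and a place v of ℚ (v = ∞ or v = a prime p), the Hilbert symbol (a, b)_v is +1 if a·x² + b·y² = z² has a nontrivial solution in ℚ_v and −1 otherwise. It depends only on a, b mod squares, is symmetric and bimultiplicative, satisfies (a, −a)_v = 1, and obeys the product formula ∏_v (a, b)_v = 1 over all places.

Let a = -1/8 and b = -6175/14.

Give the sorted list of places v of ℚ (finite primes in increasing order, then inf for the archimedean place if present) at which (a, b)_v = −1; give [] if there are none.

[2, 7, 13, inf]

(a, b) ≡ (-2, -3458) mod (ℚ^×)²; places V = {2, 5, 7, 13, 19, ∞}.
(a,b)_∞: sgn(-2)=−, sgn(-3458)=−, so -1.
(a,b)_2: α=-3, β=-1; u≡7, v≡7 (mod 8); ε(u)ε(v)=1·1, αω(v)=-3·0, βω(u)=-1·0; sum ≡ 1  ⇒  -1.
(a,b)_7: α=0, u≡6; β=-1, v≡3 (mod 7); (6|7)=-1, (3|7)=-1; sign (−1)^0·-1^-1·-1^0 = -1.
(a,b)_5: α=0, u≡3; β=2, v≡2 (mod 5); (3|5)=-1, (2|5)=-1; sign (−1)^0·-1^2·-1^0 = +1.
(a,b)_13: α=0, u≡8; β=1, v≡6 (mod 13); (8|13)=-1, (6|13)=-1; sign (−1)^0·-1^1·-1^0 = -1.
(a,b)_19: α=0, u≡7; β=1, v≡8 (mod 19); (7|19)=+1, (8|19)=-1; sign (−1)^0·+1^1·-1^0 = +1.
Ram(-2, -3458) = {2, 7, 13, ∞}; no ℚ_2-point on the conic.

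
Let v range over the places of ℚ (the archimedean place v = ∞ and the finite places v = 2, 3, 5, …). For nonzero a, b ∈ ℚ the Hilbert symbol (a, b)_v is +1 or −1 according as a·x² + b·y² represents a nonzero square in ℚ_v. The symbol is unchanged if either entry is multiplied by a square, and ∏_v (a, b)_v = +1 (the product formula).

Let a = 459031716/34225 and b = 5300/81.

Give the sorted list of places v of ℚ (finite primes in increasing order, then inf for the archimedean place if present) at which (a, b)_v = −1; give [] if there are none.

Mod squares: a ≡ 209, b ≡ 53. Check v ∈ {∞, 2, 3, 5, 11, 13, 19, 37, 53}.
v=37: a=37^-2·(≡29), b=37^0·(≡33) mod 37; (29|37)=-1, (33|37)=+1; (−1)^{-2·0·18}·(-1)^0·(+1)^-2 = +1.
v=3: a=3^2·(≡2), b=3^-4·(≡2) mod 3; (2|3)=-1, (2|3)=-1; (−1)^{2·-4·1}·(-1)^-4·(-1)^2 = +1.
v=19: a=19^3·(≡1), b=19^0·(≡15) mod 19; (1|19)=+1, (15|19)=-1; (−1)^{3·0·9}·(+1)^0·(-1)^3 = -1.
v=53: a=53^0·(≡5), b=53^1·(≡49) mod 53; (5|53)=-1, (49|53)=+1; (−1)^{0·1·26}·(-1)^1·(+1)^0 = -1.
v=13: a=13^2·(≡1), b=13^0·(≡3) mod 13; (1|13)=+1, (3|13)=+1; (−1)^{2·0·6}·(+1)^0·(+1)^2 = +1.
v=5: a=5^-2·(≡4), b=5^2·(≡2) mod 5; (4|5)=+1, (2|5)=-1; (−1)^{-2·2·2}·(+1)^2·(-1)^-2 = +1.
v=2: v_2(a)=2, v_2(b)=2; units ≡ 1, 5 (mod 8); ε·ε+αω+βω = 0·0+2·1+2·0 ≡ 0  ⇒  (a,b)_2 = +1.
v=11: a=11^1·(≡7), b=11^0·(≡5) mod 11; (7|11)=-1, (5|11)=+1; (−1)^{1·0·5}·(-1)^0·(+1)^1 = +1.
v=∞: 209 > 0 and 53 > 0  ⇒  (a,b)_∞ = +1.
|Ram(209, 53)| = 2, even; anisotropic at {19, 53}.

[19, 53]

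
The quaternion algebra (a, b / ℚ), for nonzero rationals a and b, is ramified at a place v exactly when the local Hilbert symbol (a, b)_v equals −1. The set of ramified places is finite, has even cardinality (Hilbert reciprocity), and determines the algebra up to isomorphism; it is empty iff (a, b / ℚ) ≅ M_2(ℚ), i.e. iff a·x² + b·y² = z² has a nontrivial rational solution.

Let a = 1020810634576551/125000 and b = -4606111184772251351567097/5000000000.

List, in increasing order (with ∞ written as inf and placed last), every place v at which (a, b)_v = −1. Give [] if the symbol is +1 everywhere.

[2, 7]

(a, b) ≡ (798, -114) mod (ℚ^×)²; places V = {2, 3, 5, 7, 13, 19, 31, ∞}.
(a,b)_5: α=-6, u≡2; β=-10, v≡4 (mod 5); (2|5)=-1, (4|5)=+1; sign (−1)^0·-1^-10·+1^-6 = +1.
(a,b)_2: α=-3, β=-9; u≡7, v≡7 (mod 8); ε(u)ε(v)=1·1, αω(v)=-3·0, βω(u)=-9·0; sum ≡ 1  ⇒  -1.
(a,b)_13: α=2, u≡5; β=4, v≡3 (mod 13); (5|13)=-1, (3|13)=+1; sign (−1)^0·-1^4·+1^2 = +1.
(a,b)_∞: sgn(798)=+, sgn(-114)=−, so +1.
(a,b)_7: α=5, u≡4; β=8, v≡5 (mod 7); (4|7)=+1, (5|7)=-1; sign (−1)^0·+1^8·-1^5 = -1.
(a,b)_19: α=1, u≡5; β=1, v≡15 (mod 19); (5|19)=+1, (15|19)=-1; sign (−1)^1·+1^1·-1^1 = +1.
(a,b)_3: α=9, u≡2; β=13, v≡1 (mod 3); (2|3)=-1, (1|3)=+1; sign (−1)^1·-1^13·+1^9 = +1.
(a,b)_31: α=2, u≡24; β=4, v≡19 (mod 31); (24|31)=-1, (19|31)=+1; sign (−1)^0·-1^4·+1^2 = +1.
(798, -114 / ℚ) ramifies at {2, 7}: a division algebra.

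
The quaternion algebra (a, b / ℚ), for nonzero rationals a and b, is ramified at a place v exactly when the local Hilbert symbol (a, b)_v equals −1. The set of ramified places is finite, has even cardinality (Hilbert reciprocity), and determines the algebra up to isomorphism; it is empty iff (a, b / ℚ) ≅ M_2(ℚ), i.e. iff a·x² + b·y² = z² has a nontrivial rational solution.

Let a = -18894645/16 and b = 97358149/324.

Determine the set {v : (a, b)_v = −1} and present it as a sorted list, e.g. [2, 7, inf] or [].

[19, 43]

(a, b) ≡ (-42845, 40549) mod (ℚ^×)²; places V = {2, 3, 5, 7, 11, 19, 23, 41, 43, ∞}.
(a,b)_7: α=2, u≡2; β=4, v≡6 (mod 7); (2|7)=+1, (6|7)=-1; sign (−1)^0·+1^4·-1^2 = +1.
(a,b)_23: α=0, u≡1; β=1, v≡10 (mod 23); (1|23)=+1, (10|23)=-1; sign (−1)^0·+1^1·-1^0 = +1.
(a,b)_2: α=-4, β=-2; u≡3, v≡5 (mod 8); ε(u)ε(v)=1·0, αω(v)=-4·1, βω(u)=-2·1; sum ≡ 0  ⇒  +1.
(a,b)_43: α=0, u≡34; β=1, v≡14 (mod 43); (34|43)=-1, (14|43)=+1; sign (−1)^0·-1^1·+1^0 = -1.
(a,b)_3: α=2, u≡1; β=-4, v≡1 (mod 3); (1|3)=+1, (1|3)=+1; sign (−1)^0·+1^-4·+1^2 = +1.
(a,b)_19: α=1, u≡11; β=0, v≡2 (mod 19); (11|19)=+1, (2|19)=-1; sign (−1)^0·+1^0·-1^1 = -1.
(a,b)_11: α=1, u≡2; β=0, v≡4 (mod 11); (2|11)=-1, (4|11)=+1; sign (−1)^0·-1^0·+1^1 = +1.
(a,b)_41: α=1, u≡33; β=1, v≡2 (mod 41); (33|41)=+1, (2|41)=+1; sign (−1)^0·+1^1·+1^1 = +1.
(a,b)_5: α=1, u≡1; β=0, v≡1 (mod 5); (1|5)=+1, (1|5)=+1; sign (−1)^0·+1^0·+1^1 = +1.
(a,b)_∞: sgn(-42845)=−, sgn(40549)=+, so +1.
(-42845, 40549 / ℚ) ramifies at {19, 43}: a division algebra.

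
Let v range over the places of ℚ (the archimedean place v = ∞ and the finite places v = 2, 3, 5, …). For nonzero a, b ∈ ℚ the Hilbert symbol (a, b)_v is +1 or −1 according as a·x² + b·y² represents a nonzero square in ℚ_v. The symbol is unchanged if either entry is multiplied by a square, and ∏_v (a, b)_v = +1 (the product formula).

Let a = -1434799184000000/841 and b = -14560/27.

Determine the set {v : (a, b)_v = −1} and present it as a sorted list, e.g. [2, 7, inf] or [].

(a, b) ≡ (-221, -2730) mod (ℚ^×)²; places V = {2, 3, 5, 7, 13, 17, 29, ∞}.
(a,b)_7: α=4, u≡6; β=1, v≡1 (mod 7); (6|7)=-1, (1|7)=+1; sign (−1)^0·-1^1·+1^4 = -1.
(a,b)_5: α=6, u≡4; β=1, v≡4 (mod 5); (4|5)=+1, (4|5)=+1; sign (−1)^0·+1^1·+1^6 = +1.
(a,b)_17: α=1, u≡1; β=0, v≡6 (mod 17); (1|17)=+1, (6|17)=-1; sign (−1)^0·+1^0·-1^1 = -1.
(a,b)_29: α=-2, u≡15; β=0, v≡1 (mod 29); (15|29)=-1, (1|29)=+1; sign (−1)^0·-1^0·+1^-2 = +1.
(a,b)_3: α=0, u≡1; β=-3, v≡2 (mod 3); (1|3)=+1, (2|3)=-1; sign (−1)^0·+1^-3·-1^0 = +1.
(a,b)_13: α=3, u≡1; β=1, v≡11 (mod 13); (1|13)=+1, (11|13)=-1; sign (−1)^0·+1^1·-1^3 = -1.
(a,b)_2: α=10, β=5; u≡3, v≡3 (mod 8); ε(u)ε(v)=1·1, αω(v)=10·1, βω(u)=5·1; sum ≡ 0  ⇒  +1.
(a,b)_∞: sgn(-221)=−, sgn(-2730)=−, so -1.
Ram(-221, -2730) = {7, 13, 17, ∞}; no ℚ_7-point on the conic.

[7, 13, 17, inf]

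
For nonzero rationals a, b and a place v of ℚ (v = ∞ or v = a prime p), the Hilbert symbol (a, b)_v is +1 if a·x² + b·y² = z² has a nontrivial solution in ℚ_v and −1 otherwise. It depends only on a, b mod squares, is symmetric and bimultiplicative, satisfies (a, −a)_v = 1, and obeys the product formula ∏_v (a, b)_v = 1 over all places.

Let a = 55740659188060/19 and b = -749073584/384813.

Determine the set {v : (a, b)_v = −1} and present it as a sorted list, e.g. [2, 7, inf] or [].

[5, 7, 11, 19]

(a, b) ≡ (4136420365, -4933247) mod (ℚ^×)²; places V = {2, 3, 5, 7, 11, 13, 17, 19, 23, 29, 31, 37, ∞}.
(a,b)_11: α=3, u≡5; β=-1, v≡9 (mod 11); (5|11)=+1, (9|11)=+1; sign (−1)^1·+1^-1·+1^3 = -1.
(a,b)_17: α=1, u≡16; β=1, v≡15 (mod 17); (16|17)=+1, (15|17)=+1; sign (−1)^0·+1^1·+1^1 = +1.
(a,b)_∞: sgn(4136420365)=+, sgn(-4933247)=−, so +1.
(a,b)_31: α=1, u≡28; β=1, v≡3 (mod 31); (28|31)=+1, (3|31)=-1; sign (−1)^1·+1^1·-1^1 = +1.
(a,b)_13: α=0, u≡9; β=-2, v≡7 (mod 13); (9|13)=+1, (7|13)=-1; sign (−1)^0·+1^-2·-1^0 = +1.
(a,b)_37: α=1, u≡19; β=1, v≡13 (mod 37); (19|37)=-1, (13|37)=-1; sign (−1)^0·-1^1·-1^1 = +1.
(a,b)_5: α=1, u≡3; β=0, v≡2 (mod 5); (3|5)=-1, (2|5)=-1; sign (−1)^0·-1^0·-1^1 = -1.
(a,b)_29: α=1, u≡15; β=0, v≡1 (mod 29); (15|29)=-1, (1|29)=+1; sign (−1)^0·-1^0·+1^1 = +1.
(a,b)_19: α=-1, u≡14; β=0, v≡8 (mod 19); (14|19)=-1, (8|19)=-1; sign (−1)^0·-1^0·-1^-1 = -1.
(a,b)_2: α=2, β=4; u≡5, v≡1 (mod 8); ε(u)ε(v)=0·0, αω(v)=2·0, βω(u)=4·1; sum ≡ 0  ⇒  +1.
(a,b)_23: α=2, u≡1; β=-1, v≡3 (mod 23); (1|23)=+1, (3|23)=+1; sign (−1)^0·+1^-1·+1^2 = +1.
(a,b)_7: α=1, u≡1; β=4, v≡3 (mod 7); (1|7)=+1, (3|7)=-1; sign (−1)^0·+1^4·-1^1 = -1.
(a,b)_3: α=0, u≡1; β=-2, v≡1 (mod 3); (1|3)=+1, (1|3)=+1; sign (−1)^0·+1^-2·+1^0 = +1.
|Ram(4136420365, -4933247)| = 4, even; anisotropic at {5, 7, 11, 19}.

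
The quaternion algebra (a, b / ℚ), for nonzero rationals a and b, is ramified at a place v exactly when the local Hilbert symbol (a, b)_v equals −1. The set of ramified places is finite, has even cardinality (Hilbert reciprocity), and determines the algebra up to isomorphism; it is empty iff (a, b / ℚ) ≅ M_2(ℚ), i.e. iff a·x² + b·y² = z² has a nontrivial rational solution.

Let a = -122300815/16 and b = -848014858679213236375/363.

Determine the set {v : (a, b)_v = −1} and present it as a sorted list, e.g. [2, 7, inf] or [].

[3, 13, 17, 19, 29, inf]

Mod squares: a ≡ -2495935, b ≡ -170085. Check v ∈ {∞, 2, 3, 5, 7, 11, 13, 17, 19, 23, 29, 43, 47}.
v=11: a=11^0·(≡9), b=11^-2·(≡7) mod 11; (9|11)=+1, (7|11)=-1; (−1)^{0·-2·5}·(+1)^-2·(-1)^0 = +1.
v=13: a=13^1·(≡11), b=13^2·(≡7) mod 13; (11|13)=-1, (7|13)=-1; (−1)^{1·2·6}·(-1)^2·(-1)^1 = -1.
v=23: a=23^0·(≡9), b=23^1·(≡15) mod 23; (9|23)=+1, (15|23)=-1; (−1)^{0·1·11}·(+1)^1·(-1)^0 = +1.
v=2: v_2(a)=-4, v_2(b)=0; units ≡ 1, 3 (mod 8); ε·ε+αω+βω = 0·1+-4·1+0·0 ≡ 0  ⇒  (a,b)_2 = +1.
v=47: a=47^1·(≡30), b=47^2·(≡6) mod 47; (30|47)=-1, (6|47)=+1; (−1)^{1·2·23}·(-1)^2·(+1)^1 = +1.
v=29: a=29^0·(≡10), b=29^1·(≡23) mod 29; (10|29)=-1, (23|29)=+1; (−1)^{0·1·14}·(-1)^1·(+1)^0 = -1.
v=3: a=3^0·(≡2), b=3^-1·(≡2) mod 3; (2|3)=-1, (2|3)=-1; (−1)^{0·-1·1}·(-1)^-1·(-1)^0 = -1.
v=17: a=17^0·(≡10), b=17^1·(≡1) mod 17; (10|17)=-1, (1|17)=+1; (−1)^{0·1·8}·(-1)^1·(+1)^0 = -1.
v=∞: -2495935 < 0 and -170085 < 0  ⇒  (a,b)_∞ = -1.
v=7: a=7^2·(≡3), b=7^4·(≡2) mod 7; (3|7)=-1, (2|7)=+1; (−1)^{2·4·3}·(-1)^4·(+1)^2 = +1.
v=5: a=5^1·(≡2), b=5^3·(≡3) mod 5; (2|5)=-1, (3|5)=-1; (−1)^{1·3·2}·(-1)^3·(-1)^1 = +1.
v=19: a=19^1·(≡9), b=19^2·(≡13) mod 19; (9|19)=+1, (13|19)=-1; (−1)^{1·2·9}·(+1)^2·(-1)^1 = -1.
v=43: a=43^1·(≡18), b=43^2·(≡35) mod 43; (18|43)=-1, (35|43)=+1; (−1)^{1·2·21}·(-1)^2·(+1)^1 = +1.
(-2495935, -170085 / ℚ) ramifies at {3, 13, 17, 19, 29, ∞}: a division algebra.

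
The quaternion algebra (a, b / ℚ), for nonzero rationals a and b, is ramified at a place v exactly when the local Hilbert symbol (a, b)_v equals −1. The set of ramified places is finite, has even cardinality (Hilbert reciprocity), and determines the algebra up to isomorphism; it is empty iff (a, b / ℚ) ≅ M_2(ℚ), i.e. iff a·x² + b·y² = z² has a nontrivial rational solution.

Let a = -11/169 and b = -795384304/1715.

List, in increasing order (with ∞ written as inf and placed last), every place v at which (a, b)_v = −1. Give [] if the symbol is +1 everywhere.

Mod squares: a ≡ -11, b ≡ -85085. Check v ∈ {∞, 2, 5, 7, 11, 13, 17}.
v=11: a=11^1·(≡8), b=11^3·(≡9) mod 11; (8|11)=-1, (9|11)=+1; (−1)^{1·3·5}·(-1)^3·(+1)^1 = +1.
v=2: v_2(a)=0, v_2(b)=4; units ≡ 5, 3 (mod 8); ε·ε+αω+βω = 0·1+0·1+4·1 ≡ 0  ⇒  (a,b)_2 = +1.
v=7: a=7^0·(≡3), b=7^-3·(≡4) mod 7; (3|7)=-1, (4|7)=+1; (−1)^{0·-3·3}·(-1)^-3·(+1)^0 = -1.
v=5: a=5^0·(≡1), b=5^-1·(≡2) mod 5; (1|5)=+1, (2|5)=-1; (−1)^{0·-1·2}·(+1)^-1·(-1)^0 = +1.
v=13: a=13^-2·(≡2), b=13^3·(≡8) mod 13; (2|13)=-1, (8|13)=-1; (−1)^{-2·3·6}·(-1)^3·(-1)^-2 = -1.
v=17: a=17^0·(≡11), b=17^1·(≡7) mod 17; (11|17)=-1, (7|17)=-1; (−1)^{0·1·8}·(-1)^1·(-1)^0 = -1.
v=∞: -11 < 0 and -85085 < 0  ⇒  (a,b)_∞ = -1.
Ram(-11, -85085) = {7, 13, 17, ∞}; no ℚ_7-point on the conic.

[7, 13, 17, inf]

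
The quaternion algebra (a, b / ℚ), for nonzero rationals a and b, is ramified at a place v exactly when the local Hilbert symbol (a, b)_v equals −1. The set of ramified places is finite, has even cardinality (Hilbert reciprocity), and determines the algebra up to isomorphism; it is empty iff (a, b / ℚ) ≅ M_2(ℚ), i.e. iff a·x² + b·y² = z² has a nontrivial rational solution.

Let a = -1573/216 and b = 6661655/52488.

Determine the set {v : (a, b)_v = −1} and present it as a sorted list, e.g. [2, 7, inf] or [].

[5, 7]

(a, b) ≡ (-78, 910) mod (ℚ^×)²; places V = {2, 3, 5, 7, 11, 13, ∞}.
(a,b)_2: α=-3, β=-3; u≡1, v≡7 (mod 8); ε(u)ε(v)=0·1, αω(v)=-3·0, βω(u)=-3·0; sum ≡ 0  ⇒  +1.
(a,b)_5: α=0, u≡2; β=1, v≡2 (mod 5); (2|5)=-1, (2|5)=-1; sign (−1)^0·-1^1·-1^0 = -1.
(a,b)_11: α=2, u≡6; β=4, v≡10 (mod 11); (6|11)=-1, (10|11)=-1; sign (−1)^0·-1^4·-1^2 = +1.
(a,b)_13: α=1, u≡6; β=1, v≡2 (mod 13); (6|13)=-1, (2|13)=-1; sign (−1)^0·-1^1·-1^1 = +1.
(a,b)_3: α=-3, u≡1; β=-8, v≡1 (mod 3); (1|3)=+1, (1|3)=+1; sign (−1)^0·+1^-8·+1^-3 = +1.
(a,b)_∞: sgn(-78)=−, sgn(910)=+, so +1.
(a,b)_7: α=0, u≡5; β=1, v≡4 (mod 7); (5|7)=-1, (4|7)=+1; sign (−1)^0·-1^1·+1^0 = -1.
Ram(-78, 910) = {5, 7}; no ℚ_5-point on the conic.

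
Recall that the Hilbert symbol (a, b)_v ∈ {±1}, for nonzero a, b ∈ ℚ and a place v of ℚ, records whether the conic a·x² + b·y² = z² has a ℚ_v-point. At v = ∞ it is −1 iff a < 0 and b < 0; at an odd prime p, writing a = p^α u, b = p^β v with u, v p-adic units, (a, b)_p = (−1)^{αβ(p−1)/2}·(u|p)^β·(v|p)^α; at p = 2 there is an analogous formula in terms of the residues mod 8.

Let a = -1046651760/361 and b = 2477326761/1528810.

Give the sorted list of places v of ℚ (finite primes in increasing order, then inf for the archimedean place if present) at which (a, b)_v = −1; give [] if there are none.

Mod squares: a ≡ -148335, b ≡ 17290. Check v ∈ {∞, 2, 3, 5, 7, 11, 13, 17, 19, 23, 29, 31}.
v=2: v_2(a)=4, v_2(b)=-1; units ≡ 1, 5 (mod 8); ε·ε+αω+βω = 0·0+4·1+-1·0 ≡ 0  ⇒  (a,b)_2 = +1.
v=17: a=17^0·(≡6), b=17^-2·(≡9) mod 17; (6|17)=-1, (9|17)=+1; (−1)^{0·-2·8}·(-1)^-2·(+1)^0 = +1.
v=29: a=29^1·(≡8), b=29^0·(≡20) mod 29; (8|29)=-1, (20|29)=+1; (−1)^{1·0·14}·(-1)^0·(+1)^1 = +1.
v=11: a=11^1·(≡3), b=11^0·(≡1) mod 11; (3|11)=+1, (1|11)=+1; (−1)^{1·0·5}·(+1)^0·(+1)^1 = +1.
v=13: a=13^0·(≡8), b=13^1·(≡12) mod 13; (8|13)=-1, (12|13)=+1; (−1)^{0·1·6}·(-1)^1·(+1)^0 = -1.
v=31: a=31^1·(≡19), b=31^0·(≡21) mod 31; (19|31)=+1, (21|31)=-1; (−1)^{1·0·15}·(+1)^0·(-1)^1 = -1.
v=19: a=19^-2·(≡5), b=19^3·(≡5) mod 19; (5|19)=+1, (5|19)=+1; (−1)^{-2·3·9}·(+1)^3·(+1)^-2 = +1.
v=7: a=7^2·(≡2), b=7^3·(≡6) mod 7; (2|7)=+1, (6|7)=-1; (−1)^{2·3·3}·(+1)^3·(-1)^2 = +1.
v=∞: -148335 < 0 and 17290 > 0  ⇒  (a,b)_∞ = +1.
v=3: a=3^3·(≡1), b=3^4·(≡1) mod 3; (1|3)=+1, (1|3)=+1; (−1)^{3·4·1}·(+1)^4·(+1)^3 = +1.
v=5: a=5^1·(≡3), b=5^-1·(≡3) mod 5; (3|5)=-1, (3|5)=-1; (−1)^{1·-1·2}·(-1)^-1·(-1)^1 = +1.
v=23: a=23^0·(≡14), b=23^-2·(≡11) mod 23; (14|23)=-1, (11|23)=-1; (−1)^{0·-2·11}·(-1)^-2·(-1)^0 = +1.
|Ram(-148335, 17290)| = 2, even; anisotropic at {13, 31}.

[13, 31]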